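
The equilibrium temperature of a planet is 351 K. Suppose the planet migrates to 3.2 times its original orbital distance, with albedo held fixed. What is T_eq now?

T_eq ≈ 196 K

T_eq ∝ L^(1/4) · d^(−1/2).
T′ = 351 / 3.2^(1/2) = 196 K.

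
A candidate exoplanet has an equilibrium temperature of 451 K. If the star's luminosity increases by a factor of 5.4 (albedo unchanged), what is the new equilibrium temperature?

T_eq ∝ L^(1/4) · d^(−1/2).
T′ = 451 × 5.4^(1/4) = 688 K.

T_eq ≈ 688 K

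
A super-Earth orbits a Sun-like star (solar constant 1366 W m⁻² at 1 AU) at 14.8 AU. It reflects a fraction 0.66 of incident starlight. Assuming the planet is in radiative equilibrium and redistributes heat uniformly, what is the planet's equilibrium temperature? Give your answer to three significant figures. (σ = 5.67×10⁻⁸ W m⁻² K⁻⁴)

Flux at 14.8 AU: S = 1366/14.8² = 6.24 W m⁻².
Energy balance: absorbed = emitted ⇒ πR²·S(1−A) = 4πR²·σT_eq⁴, so T_eq⁴ = S(1−A)/(4σ).
T_eq = [6.24 × 0.34 / (4 × 5.67×10⁻⁸)]^(1/4) = (9.35×10⁶)^(1/4) = 55.3 K.

T_eq ≈ 55.3 K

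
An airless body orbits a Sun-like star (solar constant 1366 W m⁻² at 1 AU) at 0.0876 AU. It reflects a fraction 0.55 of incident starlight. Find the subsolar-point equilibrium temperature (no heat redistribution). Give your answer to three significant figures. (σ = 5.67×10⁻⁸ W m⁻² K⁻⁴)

T_ss ≈ 1090 K

Flux at 0.0876 AU: S = 1366/0.0876² = 1.78×10⁵ W m⁻².
At the subsolar point the surface absorbs S(1−A) and emits σT⁴ per unit area — no factor of 4, since only the local patch is in balance.
T = [1.78×10⁵ × 0.45 / 5.67×10⁻⁸]^(1/4) = (1.41×10¹²)^(1/4) = 1090 K.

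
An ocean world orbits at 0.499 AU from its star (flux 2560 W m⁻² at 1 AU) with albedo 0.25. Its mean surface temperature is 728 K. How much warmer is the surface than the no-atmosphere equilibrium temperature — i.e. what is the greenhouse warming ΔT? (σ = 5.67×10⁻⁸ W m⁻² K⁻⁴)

S = 2560/0.499² = 1.028×10⁴ W m⁻².
T_eq = [S(1−A)/(4σ)]^(1/4) = [1.028×10⁴×0.75/(4×5.67×10⁻⁸)]^(1/4) = 429.4 K.
ΔT = T_surf − T_eq = 728 − 429.4.

ΔT ≈ 298.6 K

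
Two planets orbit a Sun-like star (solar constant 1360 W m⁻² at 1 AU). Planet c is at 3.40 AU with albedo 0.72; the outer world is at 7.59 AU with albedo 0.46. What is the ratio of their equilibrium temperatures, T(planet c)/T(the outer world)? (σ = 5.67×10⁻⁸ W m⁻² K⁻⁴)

T_eq = [S₀(1−A)/(4σd²)]^(1/4), so T ∝ (1−A)^(1/4) / √d.
T₁ = [1360×0.28/(4×5.67×10⁻⁸×3.40²)]^(1/4) = 109.78 K.
T₂ = [1360×0.54/(4×5.67×10⁻⁸×7.59²)]^(1/4) = 86.59 K.

T₁/T₂ ≈ 1.268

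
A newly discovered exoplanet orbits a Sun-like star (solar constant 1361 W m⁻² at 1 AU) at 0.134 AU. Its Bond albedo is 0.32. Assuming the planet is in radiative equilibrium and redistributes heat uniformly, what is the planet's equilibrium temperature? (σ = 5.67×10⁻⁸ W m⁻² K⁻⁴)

Flux at 0.134 AU: S = 1361/0.134² = 7.58×10⁴ W m⁻².
Energy balance: absorbed = emitted ⇒ πR²·S(1−A) = 4πR²·σT_eq⁴, so T_eq⁴ = S(1−A)/(4σ).
T_eq = [7.58×10⁴ × 0.68 / (4 × 5.67×10⁻⁸)]^(1/4) = (2.27×10¹¹)^(1/4) = 690 K.

T_eq ≈ 690 K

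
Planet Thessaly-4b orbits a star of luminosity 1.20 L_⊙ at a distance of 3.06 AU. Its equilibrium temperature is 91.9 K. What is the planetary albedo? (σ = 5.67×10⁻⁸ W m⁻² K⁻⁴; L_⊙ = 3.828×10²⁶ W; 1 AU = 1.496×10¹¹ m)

d = 3.06 AU = 4.58×10¹¹ m.
L = 1.20 × 3.828×10²⁶ = 4.59×10²⁶ W.
Flux: S = L/(4πd²) = 4.59×10²⁶/(4π×(4.58×10¹¹)²) = 174 W m⁻².
From T_eq⁴ = S(1−A)/(4σ): 1−A = 4σT_eq⁴/S.
1−A = 4 × 5.67×10⁻⁸ × (91.9)⁴ / 174 = 0.093.

A ≈ 0.91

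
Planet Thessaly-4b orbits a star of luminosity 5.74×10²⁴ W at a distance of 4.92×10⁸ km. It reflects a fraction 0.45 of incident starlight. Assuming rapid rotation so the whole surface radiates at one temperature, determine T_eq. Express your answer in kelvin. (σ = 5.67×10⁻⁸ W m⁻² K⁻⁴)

d = 4.92×10⁸ km = 4.92×10¹¹ m.
Flux: S = L/(4πd²) = 5.74×10²⁴/(4π×(4.92×10¹¹)²) = 1.89 W m⁻².
Energy balance: absorbed = emitted ⇒ πR²·S(1−A) = 4πR²·σT_eq⁴, so T_eq⁴ = S(1−A)/(4σ).
T_eq = [1.89 × 0.55 / (4 × 5.67×10⁻⁸)]^(1/4) = (4.58×10⁶)^(1/4) = 46.3 K.

T_eq ≈ 46.3 K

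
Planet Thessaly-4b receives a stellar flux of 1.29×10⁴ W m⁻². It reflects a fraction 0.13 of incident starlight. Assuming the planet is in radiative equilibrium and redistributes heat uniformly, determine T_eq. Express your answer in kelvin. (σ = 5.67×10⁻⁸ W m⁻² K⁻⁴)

T_eq ≈ 472 K

Energy balance: absorbed = emitted ⇒ πR²·S(1−A) = 4πR²·σT_eq⁴, so T_eq⁴ = S(1−A)/(4σ).
T_eq = [1.29×10⁴ × 0.87 / (4 × 5.67×10⁻⁸)]^(1/4) = (4.95×10¹⁰)^(1/4) = 472 K.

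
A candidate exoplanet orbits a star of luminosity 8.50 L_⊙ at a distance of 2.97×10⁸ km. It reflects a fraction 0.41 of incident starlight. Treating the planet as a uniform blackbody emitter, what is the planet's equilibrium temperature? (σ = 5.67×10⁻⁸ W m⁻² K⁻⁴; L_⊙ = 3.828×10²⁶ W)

T_eq ≈ 296 K

d = 2.97×10⁸ km = 2.97×10¹¹ m.
L = 8.50 × 3.828×10²⁶ = 3.25×10²⁷ W.
Flux: S = L/(4πd²) = 3.25×10²⁷/(4π×(2.97×10¹¹)²) = 2940 W m⁻².
Energy balance: absorbed = emitted ⇒ πR²·S(1−A) = 4πR²·σT_eq⁴, so T_eq⁴ = S(1−A)/(4σ).
T_eq = [2940 × 0.59 / (4 × 5.67×10⁻⁸)]^(1/4) = (7.64×10⁹)^(1/4) = 296 K.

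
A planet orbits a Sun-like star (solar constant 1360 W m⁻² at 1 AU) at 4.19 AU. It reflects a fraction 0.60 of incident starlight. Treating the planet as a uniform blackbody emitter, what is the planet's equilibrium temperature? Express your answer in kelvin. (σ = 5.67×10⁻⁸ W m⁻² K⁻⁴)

T_eq ≈ 108 K

Flux at 4.19 AU: S = 1360/4.19² = 77.5 W m⁻².
Energy balance: absorbed = emitted ⇒ πR²·S(1−A) = 4πR²·σT_eq⁴, so T_eq⁴ = S(1−A)/(4σ).
T_eq = [77.5 × 0.40 / (4 × 5.67×10⁻⁸)]^(1/4) = (1.37×10⁸)^(1/4) = 108 K.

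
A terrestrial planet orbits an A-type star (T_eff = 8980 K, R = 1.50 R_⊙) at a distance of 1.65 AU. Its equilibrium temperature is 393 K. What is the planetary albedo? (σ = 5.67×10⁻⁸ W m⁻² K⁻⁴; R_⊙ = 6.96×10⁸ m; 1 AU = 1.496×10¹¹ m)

A ≈ 0.18

R_⋆ = 1.50 × 6.96×10⁸ = 1.04×10⁹ m.
d = 1.65 AU = 2.47×10¹¹ m.
L = 4πR_⋆²σT_⋆⁴ = 4π(1.04×10⁹)² × 5.67×10⁻⁸ × (8980)⁴ = 5.05×10²⁷ W.
S = L/(4πd²) = 6600 W m⁻².
From T_eq⁴ = S(1−A)/(4σ): 1−A = 4σT_eq⁴/S.
1−A = 4 × 5.67×10⁻⁸ × (393)⁴ / 6600 = 0.820.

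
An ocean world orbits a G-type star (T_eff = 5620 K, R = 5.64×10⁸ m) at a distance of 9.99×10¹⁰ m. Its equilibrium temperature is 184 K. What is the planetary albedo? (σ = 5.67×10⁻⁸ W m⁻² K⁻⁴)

L = 4πR_⋆²σT_⋆⁴ = 4π(5.64×10⁸)² × 5.67×10⁻⁸ × (5620)⁴ = 2.26×10²⁶ W.
S = L/(4πd²) = 1800 W m⁻².
From T_eq⁴ = S(1−A)/(4σ): 1−A = 4σT_eq⁴/S.
1−A = 4 × 5.67×10⁻⁸ × (184)⁴ / 1800 = 0.144.

A ≈ 0.86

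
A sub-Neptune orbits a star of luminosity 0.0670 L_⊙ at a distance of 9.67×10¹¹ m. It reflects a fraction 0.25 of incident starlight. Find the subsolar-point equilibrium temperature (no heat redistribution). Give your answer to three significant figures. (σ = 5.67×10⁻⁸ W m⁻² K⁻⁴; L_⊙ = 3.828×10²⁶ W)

T_ss ≈ 73.3 K

L = 0.0670 × 3.828×10²⁶ = 2.56×10²⁵ W.
Flux: S = L/(4πd²) = 2.56×10²⁵/(4π×(9.67×10¹¹)²) = 2.18 W m⁻².
At the subsolar point the surface absorbs S(1−A) and emits σT⁴ per unit area — no factor of 4, since only the local patch is in balance.
T = [2.18 × 0.75 / 5.67×10⁻⁸]^(1/4) = (2.89×10⁷)^(1/4) = 73.3 K.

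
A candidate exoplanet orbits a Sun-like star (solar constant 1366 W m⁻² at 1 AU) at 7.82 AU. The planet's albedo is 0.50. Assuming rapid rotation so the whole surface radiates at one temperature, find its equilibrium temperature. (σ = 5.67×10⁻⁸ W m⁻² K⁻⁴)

T_eq ≈ 83.8 K

Flux at 7.82 AU: S = 1366/7.82² = 22.3 W m⁻².
Energy balance: absorbed = emitted ⇒ πR²·S(1−A) = 4πR²·σT_eq⁴, so T_eq⁴ = S(1−A)/(4σ).
T_eq = [22.3 × 0.50 / (4 × 5.67×10⁻⁸)]^(1/4) = (4.92×10⁷)^(1/4) = 83.8 K.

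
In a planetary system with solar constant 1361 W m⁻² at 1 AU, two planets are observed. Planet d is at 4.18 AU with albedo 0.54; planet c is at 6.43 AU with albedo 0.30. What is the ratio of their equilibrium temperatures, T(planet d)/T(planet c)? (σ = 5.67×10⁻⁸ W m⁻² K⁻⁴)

T_eq = [S₀(1−A)/(4σd²)]^(1/4), so T ∝ (1−A)^(1/4) / √d.
T₁ = [1361×0.46/(4×5.67×10⁻⁸×4.18²)]^(1/4) = 112.11 K.
T₂ = [1361×0.70/(4×5.67×10⁻⁸×6.43²)]^(1/4) = 100.40 K.

T₁/T₂ ≈ 1.117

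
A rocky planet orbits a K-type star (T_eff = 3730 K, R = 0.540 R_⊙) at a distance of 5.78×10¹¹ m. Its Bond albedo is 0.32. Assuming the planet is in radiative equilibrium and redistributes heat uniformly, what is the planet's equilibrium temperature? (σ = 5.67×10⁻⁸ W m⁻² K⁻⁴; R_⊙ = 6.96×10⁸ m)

R_⋆ = 0.540 × 6.96×10⁸ = 3.76×10⁸ m.
L = 4πR_⋆²σT_⋆⁴ = 4π(3.76×10⁸)² × 5.67×10⁻⁸ × (3730)⁴ = 1.95×10²⁵ W.
S = L/(4πd²) = 4.64 W m⁻².
Energy balance: absorbed = emitted ⇒ πR²·S(1−A) = 4πR²·σT_eq⁴, so T_eq⁴ = S(1−A)/(4σ).
T_eq = [4.64 × 0.68 / (4 × 5.67×10⁻⁸)]^(1/4) = (1.39×10⁷)^(1/4) = 61.1 K.

T_eq ≈ 61.1 K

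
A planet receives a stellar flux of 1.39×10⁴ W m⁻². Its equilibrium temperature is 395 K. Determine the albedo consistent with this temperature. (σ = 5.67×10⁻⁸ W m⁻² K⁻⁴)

A ≈ 0.60

From T_eq⁴ = S(1−A)/(4σ): 1−A = 4σT_eq⁴/S.
1−A = 4 × 5.67×10⁻⁸ × (395)⁴ / 1.39×10⁴ = 0.397.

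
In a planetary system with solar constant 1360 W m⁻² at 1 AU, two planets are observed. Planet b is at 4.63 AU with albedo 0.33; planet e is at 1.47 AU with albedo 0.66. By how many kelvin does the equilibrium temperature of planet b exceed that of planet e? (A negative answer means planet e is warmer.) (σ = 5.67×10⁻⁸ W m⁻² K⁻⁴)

T_eq = [S₀(1−A)/(4σd²)]^(1/4), so T ∝ (1−A)^(1/4) / √d.
T₁ = [1360×0.67/(4×5.67×10⁻⁸×4.63²)]^(1/4) = 117.00 K.
T₂ = [1360×0.34/(4×5.67×10⁻⁸×1.47²)]^(1/4) = 175.26 K.

ΔT ≈ -58.3 K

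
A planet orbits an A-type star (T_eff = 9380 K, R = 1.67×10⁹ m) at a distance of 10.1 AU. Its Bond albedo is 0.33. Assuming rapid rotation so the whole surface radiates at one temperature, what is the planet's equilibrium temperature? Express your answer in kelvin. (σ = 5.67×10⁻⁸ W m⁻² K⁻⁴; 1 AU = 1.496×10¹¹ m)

T_eq ≈ 199 K

d = 10.1 AU = 1.51×10¹² m.
L = 4πR_⋆²σT_⋆⁴ = 4π(1.67×10⁹)² × 5.67×10⁻⁸ × (9380)⁴ = 1.54×10²⁸ W.
S = L/(4πd²) = 536 W m⁻².
Energy balance: absorbed = emitted ⇒ πR²·S(1−A) = 4πR²·σT_eq⁴, so T_eq⁴ = S(1−A)/(4σ).
T_eq = [536 × 0.67 / (4 × 5.67×10⁻⁸)]^(1/4) = (1.58×10⁹)^(1/4) = 199 K.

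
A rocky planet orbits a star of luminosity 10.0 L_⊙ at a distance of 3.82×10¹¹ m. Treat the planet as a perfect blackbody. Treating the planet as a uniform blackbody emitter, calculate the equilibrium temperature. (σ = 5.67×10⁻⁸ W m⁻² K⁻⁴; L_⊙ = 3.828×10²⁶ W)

T_eq ≈ 310 K

L = 10.0 × 3.828×10²⁶ = 3.83×10²⁷ W.
Flux: S = L/(4πd²) = 3.83×10²⁷/(4π×(3.82×10¹¹)²) = 2090 W m⁻².
Energy balance: absorbed = emitted ⇒ πR²·S(1−A) = 4πR²·σT_eq⁴, so T_eq⁴ = S(1−A)/(4σ).
T_eq = [2090 × 1.00 / (4 × 5.67×10⁻⁸)]^(1/4) = (9.20×10⁹)^(1/4) = 310 K.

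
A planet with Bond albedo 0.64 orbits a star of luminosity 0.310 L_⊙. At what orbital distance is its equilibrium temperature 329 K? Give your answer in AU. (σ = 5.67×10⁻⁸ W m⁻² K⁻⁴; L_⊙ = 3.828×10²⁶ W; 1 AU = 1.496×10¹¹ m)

d ≈ 0.239 AU

L = 0.310 × 3.828×10²⁶ = 1.19×10²⁶ W.
From T_eq⁴ = L(1−A)/(16πσd²): d = √[L(1−A)/(16πσT_eq⁴)].
d = √[1.19×10²⁶ × 0.36 / (16π × 5.67×10⁻⁸ × (329)⁴)] = 3.58×10¹⁰ m = 0.239 AU.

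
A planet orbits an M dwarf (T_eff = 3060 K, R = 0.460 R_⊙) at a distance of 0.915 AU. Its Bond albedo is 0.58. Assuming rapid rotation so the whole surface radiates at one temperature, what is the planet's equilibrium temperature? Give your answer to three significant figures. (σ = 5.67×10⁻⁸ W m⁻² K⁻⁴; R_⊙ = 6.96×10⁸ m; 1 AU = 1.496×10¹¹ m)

T_eq ≈ 84.2 K

R_⋆ = 0.460 × 6.96×10⁸ = 3.20×10⁸ m.
d = 0.915 AU = 1.37×10¹¹ m.
L = 4πR_⋆²σT_⋆⁴ = 4π(3.20×10⁸)² × 5.67×10⁻⁸ × (3060)⁴ = 6.40×10²⁴ W.
S = L/(4πd²) = 27.2 W m⁻².
Energy balance: absorbed = emitted ⇒ πR²·S(1−A) = 4πR²·σT_eq⁴, so T_eq⁴ = S(1−A)/(4σ).
T_eq = [27.2 × 0.42 / (4 × 5.67×10⁻⁸)]^(1/4) = (5.04×10⁷)^(1/4) = 84.2 K.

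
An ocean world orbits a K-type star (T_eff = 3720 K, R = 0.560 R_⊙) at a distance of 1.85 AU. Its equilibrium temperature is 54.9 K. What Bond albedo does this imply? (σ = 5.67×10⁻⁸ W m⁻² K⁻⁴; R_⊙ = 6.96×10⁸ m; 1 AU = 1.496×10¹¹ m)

A ≈ 0.90

R_⋆ = 0.560 × 6.96×10⁸ = 3.90×10⁸ m.
d = 1.85 AU = 2.77×10¹¹ m.
L = 4πR_⋆²σT_⋆⁴ = 4π(3.90×10⁸)² × 5.67×10⁻⁸ × (3720)⁴ = 2.07×10²⁵ W.
S = L/(4πd²) = 21.5 W m⁻².
From T_eq⁴ = S(1−A)/(4σ): 1−A = 4σT_eq⁴/S.
1−A = 4 × 5.67×10⁻⁸ × (54.9)⁴ / 21.5 = 0.096.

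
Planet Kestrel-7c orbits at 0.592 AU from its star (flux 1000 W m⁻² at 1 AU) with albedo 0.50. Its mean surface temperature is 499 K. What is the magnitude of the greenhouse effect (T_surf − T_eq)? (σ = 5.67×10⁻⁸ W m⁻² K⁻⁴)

S = 1000/0.592² = 2853 W m⁻².
T_eq = [S(1−A)/(4σ)]^(1/4) = [2853×0.50/(4×5.67×10⁻⁸)]^(1/4) = 281.6 K.
ΔT = T_surf − T_eq = 499 − 281.6.

ΔT ≈ 217.4 K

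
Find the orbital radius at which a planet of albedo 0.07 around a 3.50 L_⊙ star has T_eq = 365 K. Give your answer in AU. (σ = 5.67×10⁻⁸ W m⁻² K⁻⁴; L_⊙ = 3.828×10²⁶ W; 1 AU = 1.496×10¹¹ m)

d ≈ 1.05 AU

L = 3.50 × 3.828×10²⁶ = 1.34×10²⁷ W.
From T_eq⁴ = L(1−A)/(16πσd²): d = √[L(1−A)/(16πσT_eq⁴)].
d = √[1.34×10²⁷ × 0.93 / (16π × 5.67×10⁻⁸ × (365)⁴)] = 1.57×10¹¹ m = 1.05 AU.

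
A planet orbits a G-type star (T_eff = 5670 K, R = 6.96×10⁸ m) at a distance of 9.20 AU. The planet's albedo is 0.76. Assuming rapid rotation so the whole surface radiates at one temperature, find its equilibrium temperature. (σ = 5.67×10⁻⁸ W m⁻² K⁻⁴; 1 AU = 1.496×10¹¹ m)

d = 9.20 AU = 1.38×10¹² m.
L = 4πR_⋆²σT_⋆⁴ = 4π(6.96×10⁸)² × 5.67×10⁻⁸ × (5670)⁴ = 3.57×10²⁶ W.
S = L/(4πd²) = 15.0 W m⁻².
Energy balance: absorbed = emitted ⇒ πR²·S(1−A) = 4πR²·σT_eq⁴, so T_eq⁴ = S(1−A)/(4σ).
T_eq = [15.0 × 0.24 / (4 × 5.67×10⁻⁸)]^(1/4) = (1.59×10⁷)^(1/4) = 63.1 K.

T_eq ≈ 63.1 K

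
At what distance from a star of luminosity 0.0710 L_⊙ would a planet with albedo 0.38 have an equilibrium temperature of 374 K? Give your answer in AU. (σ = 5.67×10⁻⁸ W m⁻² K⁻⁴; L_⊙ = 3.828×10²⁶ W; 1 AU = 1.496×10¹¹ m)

d ≈ 0.116 AU

L = 0.0710 × 3.828×10²⁶ = 2.72×10²⁵ W.
From T_eq⁴ = L(1−A)/(16πσd²): d = √[L(1−A)/(16πσT_eq⁴)].
d = √[2.72×10²⁵ × 0.62 / (16π × 5.67×10⁻⁸ × (374)⁴)] = 1.74×10¹⁰ m = 0.116 AU.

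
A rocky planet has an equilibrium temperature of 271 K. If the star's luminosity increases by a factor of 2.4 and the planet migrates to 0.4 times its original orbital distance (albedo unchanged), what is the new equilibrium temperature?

T_eq ≈ 533 K

T_eq ∝ L^(1/4) · d^(−1/2).
T′ = 271 × 2.4^(1/4) / 0.4^(1/2) = 533 K.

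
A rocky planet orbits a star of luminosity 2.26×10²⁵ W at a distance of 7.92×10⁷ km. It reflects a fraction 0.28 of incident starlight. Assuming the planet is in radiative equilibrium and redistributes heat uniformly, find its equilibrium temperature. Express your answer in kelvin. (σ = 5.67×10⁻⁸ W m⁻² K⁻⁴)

d = 7.92×10⁷ km = 7.92×10¹⁰ m.
Flux: S = L/(4πd²) = 2.26×10²⁵/(4π×(7.92×10¹⁰)²) = 287 W m⁻².
Energy balance: absorbed = emitted ⇒ πR²·S(1−A) = 4πR²·σT_eq⁴, so T_eq⁴ = S(1−A)/(4σ).
T_eq = [287 × 0.72 / (4 × 5.67×10⁻⁸)]^(1/4) = (9.10×10⁸)^(1/4) = 174 K.

T_eq ≈ 174 K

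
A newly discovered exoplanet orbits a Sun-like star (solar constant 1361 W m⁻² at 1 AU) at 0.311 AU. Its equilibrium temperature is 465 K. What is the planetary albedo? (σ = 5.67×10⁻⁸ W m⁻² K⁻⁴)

A ≈ 0.25

Flux at 0.311 AU: S = 1361/0.311² = 1.41×10⁴ W m⁻².
From T_eq⁴ = S(1−A)/(4σ): 1−A = 4σT_eq⁴/S.
1−A = 4 × 5.67×10⁻⁸ × (465)⁴ / 1.41×10⁴ = 0.754.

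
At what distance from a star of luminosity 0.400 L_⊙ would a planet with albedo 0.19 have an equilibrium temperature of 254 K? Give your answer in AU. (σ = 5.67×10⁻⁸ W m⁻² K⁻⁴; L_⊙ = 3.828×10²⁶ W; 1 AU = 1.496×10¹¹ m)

L = 0.400 × 3.828×10²⁶ = 1.53×10²⁶ W.
From T_eq⁴ = L(1−A)/(16πσd²): d = √[L(1−A)/(16πσT_eq⁴)].
d = √[1.53×10²⁶ × 0.81 / (16π × 5.67×10⁻⁸ × (254)⁴)] = 1.02×10¹¹ m = 0.683 AU.

d ≈ 0.683 AU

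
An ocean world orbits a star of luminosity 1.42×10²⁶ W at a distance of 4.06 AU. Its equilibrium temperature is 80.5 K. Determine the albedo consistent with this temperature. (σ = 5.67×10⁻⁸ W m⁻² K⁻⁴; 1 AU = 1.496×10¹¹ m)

d = 4.06 AU = 6.07×10¹¹ m.
Flux: S = L/(4πd²) = 1.42×10²⁶/(4π×(6.07×10¹¹)²) = 30.6 W m⁻².
From T_eq⁴ = S(1−A)/(4σ): 1−A = 4σT_eq⁴/S.
1−A = 4 × 5.67×10⁻⁸ × (80.5)⁴ / 30.6 = 0.311.

A ≈ 0.69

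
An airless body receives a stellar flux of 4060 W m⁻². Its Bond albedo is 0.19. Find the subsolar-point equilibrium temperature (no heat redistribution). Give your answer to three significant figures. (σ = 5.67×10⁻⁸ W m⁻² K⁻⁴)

At the subsolar point the surface absorbs S(1−A) and emits σT⁴ per unit area — no factor of 4, since only the local patch is in balance.
T = [4060 × 0.81 / 5.67×10⁻⁸]^(1/4) = (5.80×10¹⁰)^(1/4) = 491 K.

T_ss ≈ 491 K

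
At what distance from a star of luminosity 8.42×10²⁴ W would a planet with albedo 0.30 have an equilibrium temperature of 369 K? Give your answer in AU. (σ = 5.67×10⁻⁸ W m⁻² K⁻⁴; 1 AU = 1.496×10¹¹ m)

d ≈ 0.0706 AU

From T_eq⁴ = L(1−A)/(16πσd²): d = √[L(1−A)/(16πσT_eq⁴)].
d = √[8.42×10²⁴ × 0.70 / (16π × 5.67×10⁻⁸ × (369)⁴)] = 1.06×10¹⁰ m = 0.0706 AU.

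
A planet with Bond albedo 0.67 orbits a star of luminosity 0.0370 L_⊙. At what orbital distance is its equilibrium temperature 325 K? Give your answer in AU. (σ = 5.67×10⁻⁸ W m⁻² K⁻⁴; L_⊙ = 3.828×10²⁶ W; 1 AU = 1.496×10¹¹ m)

L = 0.0370 × 3.828×10²⁶ = 1.42×10²⁵ W.
From T_eq⁴ = L(1−A)/(16πσd²): d = √[L(1−A)/(16πσT_eq⁴)].
d = √[1.42×10²⁵ × 0.33 / (16π × 5.67×10⁻⁸ × (325)⁴)] = 1.21×10¹⁰ m = 0.0810 AU.

d ≈ 0.0810 AU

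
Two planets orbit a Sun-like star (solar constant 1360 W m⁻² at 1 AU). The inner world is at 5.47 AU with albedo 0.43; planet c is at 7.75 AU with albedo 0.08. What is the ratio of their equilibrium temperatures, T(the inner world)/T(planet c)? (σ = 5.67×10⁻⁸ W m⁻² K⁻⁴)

T_eq = [S₀(1−A)/(4σd²)]^(1/4), so T ∝ (1−A)^(1/4) / √d.
T₁ = [1360×0.57/(4×5.67×10⁻⁸×5.47²)]^(1/4) = 103.38 K.
T₂ = [1360×0.92/(4×5.67×10⁻⁸×7.75²)]^(1/4) = 97.90 K.

T₁/T₂ ≈ 1.056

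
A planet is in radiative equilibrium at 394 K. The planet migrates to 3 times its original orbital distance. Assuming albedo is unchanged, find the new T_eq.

T_eq ∝ L^(1/4) · d^(−1/2).
T′ = 394 / 3^(1/2) = 227 K.

T_eq ≈ 227 K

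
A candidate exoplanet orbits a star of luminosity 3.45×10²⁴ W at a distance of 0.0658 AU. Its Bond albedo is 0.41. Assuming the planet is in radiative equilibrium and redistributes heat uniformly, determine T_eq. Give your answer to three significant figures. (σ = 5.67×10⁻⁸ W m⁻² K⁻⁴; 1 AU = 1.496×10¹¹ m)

d = 0.0658 AU = 9.84×10⁹ m.
Flux: S = L/(4πd²) = 3.45×10²⁴/(4π×(9.84×10⁹)²) = 2830 W m⁻².
Energy balance: absorbed = emitted ⇒ πR²·S(1−A) = 4πR²·σT_eq⁴, so T_eq⁴ = S(1−A)/(4σ).
T_eq = [2830 × 0.59 / (4 × 5.67×10⁻⁸)]^(1/4) = (7.37×10⁹)^(1/4) = 293 K.

T_eq ≈ 293 K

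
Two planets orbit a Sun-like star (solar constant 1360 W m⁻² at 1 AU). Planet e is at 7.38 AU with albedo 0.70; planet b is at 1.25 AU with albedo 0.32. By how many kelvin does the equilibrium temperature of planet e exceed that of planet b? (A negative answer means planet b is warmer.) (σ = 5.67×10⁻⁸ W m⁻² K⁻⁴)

T_eq = [S₀(1−A)/(4σd²)]^(1/4), so T ∝ (1−A)^(1/4) / √d.
T₁ = [1360×0.30/(4×5.67×10⁻⁸×7.38²)]^(1/4) = 75.81 K.
T₂ = [1360×0.68/(4×5.67×10⁻⁸×1.25²)]^(1/4) = 226.02 K.

ΔT ≈ -150.2 K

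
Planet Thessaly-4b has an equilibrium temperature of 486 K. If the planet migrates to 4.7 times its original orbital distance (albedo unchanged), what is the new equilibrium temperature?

T_eq ∝ L^(1/4) · d^(−1/2).
T′ = 486 / 4.7^(1/2) = 224 K.

T_eq ≈ 224 K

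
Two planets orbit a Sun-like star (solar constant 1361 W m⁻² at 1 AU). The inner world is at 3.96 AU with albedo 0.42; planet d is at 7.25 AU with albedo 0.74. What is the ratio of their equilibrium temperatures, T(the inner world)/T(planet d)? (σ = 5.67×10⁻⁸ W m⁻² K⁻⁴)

T_eq = [S₀(1−A)/(4σd²)]^(1/4), so T ∝ (1−A)^(1/4) / √d.
T₁ = [1361×0.58/(4×5.67×10⁻⁸×3.96²)]^(1/4) = 122.06 K.
T₂ = [1361×0.26/(4×5.67×10⁻⁸×7.25²)]^(1/4) = 73.81 K.

T₁/T₂ ≈ 1.654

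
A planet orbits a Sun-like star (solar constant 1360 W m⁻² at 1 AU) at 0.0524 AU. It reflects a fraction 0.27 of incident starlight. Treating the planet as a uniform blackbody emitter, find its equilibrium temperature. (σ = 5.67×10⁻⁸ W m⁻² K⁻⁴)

Flux at 0.0524 AU: S = 1360/0.0524² = 4.95×10⁵ W m⁻².
Energy balance: absorbed = emitted ⇒ πR²·S(1−A) = 4πR²·σT_eq⁴, so T_eq⁴ = S(1−A)/(4σ).
T_eq = [4.95×10⁵ × 0.73 / (4 × 5.67×10⁻⁸)]^(1/4) = (1.59×10¹²)^(1/4) = 1120 K.

T_eq ≈ 1120 K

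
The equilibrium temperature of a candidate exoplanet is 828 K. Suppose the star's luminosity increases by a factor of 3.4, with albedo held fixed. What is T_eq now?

T_eq ∝ L^(1/4) · d^(−1/2).
T′ = 828 × 3.4^(1/4) = 1120 K.

T_eq ≈ 1120 K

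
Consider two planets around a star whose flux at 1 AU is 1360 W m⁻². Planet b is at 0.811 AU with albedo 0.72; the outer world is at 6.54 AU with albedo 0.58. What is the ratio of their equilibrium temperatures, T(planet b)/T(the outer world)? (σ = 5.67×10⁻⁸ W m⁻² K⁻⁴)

T_eq = [S₀(1−A)/(4σd²)]^(1/4), so T ∝ (1−A)^(1/4) / √d.
T₁ = [1360×0.28/(4×5.67×10⁻⁸×0.811²)]^(1/4) = 224.78 K.
T₂ = [1360×0.42/(4×5.67×10⁻⁸×6.54²)]^(1/4) = 87.60 K.

T₁/T₂ ≈ 2.566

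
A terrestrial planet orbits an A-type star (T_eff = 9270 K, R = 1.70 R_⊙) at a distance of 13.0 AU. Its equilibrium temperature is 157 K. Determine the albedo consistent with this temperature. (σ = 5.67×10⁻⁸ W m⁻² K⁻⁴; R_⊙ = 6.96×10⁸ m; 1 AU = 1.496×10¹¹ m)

R_⋆ = 1.70 × 6.96×10⁸ = 1.18×10⁹ m.
d = 13.0 AU = 1.94×10¹² m.
L = 4πR_⋆²σT_⋆⁴ = 4π(1.18×10⁹)² × 5.67×10⁻⁸ × (9270)⁴ = 7.37×10²⁷ W.
S = L/(4πd²) = 155 W m⁻².
From T_eq⁴ = S(1−A)/(4σ): 1−A = 4σT_eq⁴/S.
1−A = 4 × 5.67×10⁻⁸ × (157)⁴ / 155 = 0.889.

A ≈ 0.11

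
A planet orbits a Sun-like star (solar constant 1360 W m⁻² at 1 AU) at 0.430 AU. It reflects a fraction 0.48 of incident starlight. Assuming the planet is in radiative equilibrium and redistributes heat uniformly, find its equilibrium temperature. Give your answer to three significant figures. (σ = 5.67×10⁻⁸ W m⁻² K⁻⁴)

Flux at 0.430 AU: S = 1360/0.430² = 7360 W m⁻².
Energy balance: absorbed = emitted ⇒ πR²·S(1−A) = 4πR²·σT_eq⁴, so T_eq⁴ = S(1−A)/(4σ).
T_eq = [7360 × 0.52 / (4 × 5.67×10⁻⁸)]^(1/4) = (1.69×10¹⁰)^(1/4) = 360 K.

T_eq ≈ 360 K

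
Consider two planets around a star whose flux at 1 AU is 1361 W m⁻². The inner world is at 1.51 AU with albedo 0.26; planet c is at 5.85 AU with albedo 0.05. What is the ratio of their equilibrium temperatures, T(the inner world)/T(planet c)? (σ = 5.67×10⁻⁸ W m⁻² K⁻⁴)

T₁/T₂ ≈ 1.849

T_eq = [S₀(1−A)/(4σd²)]^(1/4), so T ∝ (1−A)^(1/4) / √d.
T₁ = [1361×0.74/(4×5.67×10⁻⁸×1.51²)]^(1/4) = 210.07 K.
T₂ = [1361×0.95/(4×5.67×10⁻⁸×5.85²)]^(1/4) = 113.61 K.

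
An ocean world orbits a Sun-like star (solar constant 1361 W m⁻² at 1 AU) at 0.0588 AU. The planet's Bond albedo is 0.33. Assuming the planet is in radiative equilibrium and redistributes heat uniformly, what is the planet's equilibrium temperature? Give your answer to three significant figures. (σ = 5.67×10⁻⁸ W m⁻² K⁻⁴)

Flux at 0.0588 AU: S = 1361/0.0588² = 3.94×10⁵ W m⁻².
Energy balance: absorbed = emitted ⇒ πR²·S(1−A) = 4πR²·σT_eq⁴, so T_eq⁴ = S(1−A)/(4σ).
T_eq = [3.94×10⁵ × 0.67 / (4 × 5.67×10⁻⁸)]^(1/4) = (1.16×10¹²)^(1/4) = 1040 K.

T_eq ≈ 1040 K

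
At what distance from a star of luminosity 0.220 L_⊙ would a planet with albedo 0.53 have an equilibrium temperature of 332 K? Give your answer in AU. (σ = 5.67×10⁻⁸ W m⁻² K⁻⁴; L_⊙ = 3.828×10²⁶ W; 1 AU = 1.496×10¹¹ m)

L = 0.220 × 3.828×10²⁶ = 8.42×10²⁵ W.
From T_eq⁴ = L(1−A)/(16πσd²): d = √[L(1−A)/(16πσT_eq⁴)].
d = √[8.42×10²⁵ × 0.47 / (16π × 5.67×10⁻⁸ × (332)⁴)] = 3.38×10¹⁰ m = 0.226 AU.

d ≈ 0.226 AU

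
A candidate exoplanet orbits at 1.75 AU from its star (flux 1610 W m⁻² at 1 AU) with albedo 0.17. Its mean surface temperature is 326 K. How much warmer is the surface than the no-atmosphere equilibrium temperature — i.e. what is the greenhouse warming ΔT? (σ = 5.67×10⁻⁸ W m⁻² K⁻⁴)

ΔT ≈ 116.6 K

S = 1610/1.75² = 525.7 W m⁻².
T_eq = [S(1−A)/(4σ)]^(1/4) = [525.7×0.83/(4×5.67×10⁻⁸)]^(1/4) = 209.4 K.
ΔT = T_surf − T_eq = 326 − 209.4.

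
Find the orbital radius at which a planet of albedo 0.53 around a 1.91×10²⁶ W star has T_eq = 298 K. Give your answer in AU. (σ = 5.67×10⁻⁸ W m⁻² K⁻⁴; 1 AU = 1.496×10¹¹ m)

From T_eq⁴ = L(1−A)/(16πσd²): d = √[L(1−A)/(16πσT_eq⁴)].
d = √[1.91×10²⁶ × 0.47 / (16π × 5.67×10⁻⁸ × (298)⁴)] = 6.32×10¹⁰ m = 0.422 AU.

d ≈ 0.422 AU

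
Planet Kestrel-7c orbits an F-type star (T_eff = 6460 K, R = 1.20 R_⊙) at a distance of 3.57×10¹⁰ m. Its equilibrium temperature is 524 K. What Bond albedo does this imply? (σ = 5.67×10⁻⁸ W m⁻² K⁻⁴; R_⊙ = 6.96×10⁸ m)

R_⋆ = 1.20 × 6.96×10⁸ = 8.35×10⁸ m.
L = 4πR_⋆²σT_⋆⁴ = 4π(8.35×10⁸)² × 5.67×10⁻⁸ × (6460)⁴ = 8.66×10²⁶ W.
S = L/(4πd²) = 5.40×10⁴ W m⁻².
From T_eq⁴ = S(1−A)/(4σ): 1−A = 4σT_eq⁴/S.
1−A = 4 × 5.67×10⁻⁸ × (524)⁴ / 5.40×10⁴ = 0.316.

A ≈ 0.68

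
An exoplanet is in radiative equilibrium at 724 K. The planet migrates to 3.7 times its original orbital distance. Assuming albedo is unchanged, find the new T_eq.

T_eq ≈ 376 K

T_eq ∝ L^(1/4) · d^(−1/2).
T′ = 724 / 3.7^(1/2) = 376 K.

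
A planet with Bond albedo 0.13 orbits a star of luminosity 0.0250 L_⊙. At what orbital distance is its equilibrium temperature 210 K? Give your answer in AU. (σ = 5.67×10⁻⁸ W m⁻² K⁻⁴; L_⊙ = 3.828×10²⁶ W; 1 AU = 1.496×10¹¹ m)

L = 0.0250 × 3.828×10²⁶ = 9.57×10²⁴ W.
From T_eq⁴ = L(1−A)/(16πσd²): d = √[L(1−A)/(16πσT_eq⁴)].
d = √[9.57×10²⁴ × 0.87 / (16π × 5.67×10⁻⁸ × (210)⁴)] = 3.88×10¹⁰ m = 0.259 AU.

d ≈ 0.259 AU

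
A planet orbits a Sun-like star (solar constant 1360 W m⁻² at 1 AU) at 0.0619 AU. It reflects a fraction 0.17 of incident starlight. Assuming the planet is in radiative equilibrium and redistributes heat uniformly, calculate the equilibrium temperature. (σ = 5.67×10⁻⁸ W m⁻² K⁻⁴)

Flux at 0.0619 AU: S = 1360/0.0619² = 3.55×10⁵ W m⁻².
Energy balance: absorbed = emitted ⇒ πR²·S(1−A) = 4πR²·σT_eq⁴, so T_eq⁴ = S(1−A)/(4σ).
T_eq = [3.55×10⁵ × 0.83 / (4 × 5.67×10⁻⁸)]^(1/4) = (1.30×10¹²)^(1/4) = 1070 K.

T_eq ≈ 1070 K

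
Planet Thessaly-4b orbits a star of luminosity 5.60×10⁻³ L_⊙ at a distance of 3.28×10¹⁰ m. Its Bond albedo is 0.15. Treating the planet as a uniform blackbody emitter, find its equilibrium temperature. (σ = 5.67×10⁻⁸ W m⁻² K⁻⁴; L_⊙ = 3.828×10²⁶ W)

T_eq ≈ 156 K

L = 5.60×10⁻³ × 3.828×10²⁶ = 2.14×10²⁴ W.
Flux: S = L/(4πd²) = 2.14×10²⁴/(4π×(3.28×10¹⁰)²) = 159 W m⁻².
Energy balance: absorbed = emitted ⇒ πR²·S(1−A) = 4πR²·σT_eq⁴, so T_eq⁴ = S(1−A)/(4σ).
T_eq = [159 × 0.85 / (4 × 5.67×10⁻⁸)]^(1/4) = (5.94×10⁸)^(1/4) = 156 K.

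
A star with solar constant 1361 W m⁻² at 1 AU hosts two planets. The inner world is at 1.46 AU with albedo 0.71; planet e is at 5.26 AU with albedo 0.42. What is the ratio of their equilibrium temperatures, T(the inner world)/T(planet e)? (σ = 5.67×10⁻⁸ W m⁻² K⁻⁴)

T₁/T₂ ≈ 1.596

T_eq = [S₀(1−A)/(4σd²)]^(1/4), so T ∝ (1−A)^(1/4) / √d.
T₁ = [1361×0.29/(4×5.67×10⁻⁸×1.46²)]^(1/4) = 169.04 K.
T₂ = [1361×0.58/(4×5.67×10⁻⁸×5.26²)]^(1/4) = 105.91 K.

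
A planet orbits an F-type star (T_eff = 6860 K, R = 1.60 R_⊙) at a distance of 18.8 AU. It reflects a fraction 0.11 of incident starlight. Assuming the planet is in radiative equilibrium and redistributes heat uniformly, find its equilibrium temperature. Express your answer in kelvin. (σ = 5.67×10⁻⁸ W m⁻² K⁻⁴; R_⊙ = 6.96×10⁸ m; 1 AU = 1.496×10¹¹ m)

T_eq ≈ 93.8 K

R_⋆ = 1.60 × 6.96×10⁸ = 1.11×10⁹ m.
d = 18.8 AU = 2.81×10¹² m.
L = 4πR_⋆²σT_⋆⁴ = 4π(1.11×10⁹)² × 5.67×10⁻⁸ × (6860)⁴ = 1.96×10²⁷ W.
S = L/(4πd²) = 19.7 W m⁻².
Energy balance: absorbed = emitted ⇒ πR²·S(1−A) = 4πR²·σT_eq⁴, so T_eq⁴ = S(1−A)/(4σ).
T_eq = [19.7 × 0.89 / (4 × 5.67×10⁻⁸)]^(1/4) = (7.73×10⁷)^(1/4) = 93.8 K.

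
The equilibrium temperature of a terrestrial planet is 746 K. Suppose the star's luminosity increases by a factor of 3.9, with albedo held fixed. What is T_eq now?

T_eq ≈ 1050 K

T_eq ∝ L^(1/4) · d^(−1/2).
T′ = 746 × 3.9^(1/4) = 1050 K.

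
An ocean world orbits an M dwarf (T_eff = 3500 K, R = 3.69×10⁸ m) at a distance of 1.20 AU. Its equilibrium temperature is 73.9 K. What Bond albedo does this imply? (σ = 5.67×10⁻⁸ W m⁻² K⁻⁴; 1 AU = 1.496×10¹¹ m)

A ≈ 0.81

d = 1.20 AU = 1.80×10¹¹ m.
L = 4πR_⋆²σT_⋆⁴ = 4π(3.69×10⁸)² × 5.67×10⁻⁸ × (3500)⁴ = 1.46×10²⁵ W.
S = L/(4πd²) = 35.9 W m⁻².
From T_eq⁴ = S(1−A)/(4σ): 1−A = 4σT_eq⁴/S.
1−A = 4 × 5.67×10⁻⁸ × (73.9)⁴ / 35.9 = 0.188.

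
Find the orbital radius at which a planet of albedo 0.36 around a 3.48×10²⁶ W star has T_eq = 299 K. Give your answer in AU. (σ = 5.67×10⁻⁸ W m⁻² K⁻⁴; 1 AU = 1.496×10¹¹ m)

d ≈ 0.661 AU

From T_eq⁴ = L(1−A)/(16πσd²): d = √[L(1−A)/(16πσT_eq⁴)].
d = √[3.48×10²⁶ × 0.64 / (16π × 5.67×10⁻⁸ × (299)⁴)] = 9.89×10¹⁰ m = 0.661 AU.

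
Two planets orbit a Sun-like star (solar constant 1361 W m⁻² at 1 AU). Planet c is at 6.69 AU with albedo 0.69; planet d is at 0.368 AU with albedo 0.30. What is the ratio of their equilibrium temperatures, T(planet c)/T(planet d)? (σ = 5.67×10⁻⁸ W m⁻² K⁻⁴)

T₁/T₂ ≈ 0.191

T_eq = [S₀(1−A)/(4σd²)]^(1/4), so T ∝ (1−A)^(1/4) / √d.
T₁ = [1361×0.31/(4×5.67×10⁻⁸×6.69²)]^(1/4) = 80.29 K.
T₂ = [1361×0.70/(4×5.67×10⁻⁸×0.368²)]^(1/4) = 419.67 K.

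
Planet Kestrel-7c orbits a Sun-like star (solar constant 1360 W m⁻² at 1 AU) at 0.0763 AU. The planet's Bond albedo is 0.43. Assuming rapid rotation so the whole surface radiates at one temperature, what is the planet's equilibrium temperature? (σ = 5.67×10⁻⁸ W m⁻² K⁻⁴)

Flux at 0.0763 AU: S = 1360/0.0763² = 2.34×10⁵ W m⁻².
Energy balance: absorbed = emitted ⇒ πR²·S(1−A) = 4πR²·σT_eq⁴, so T_eq⁴ = S(1−A)/(4σ).
T_eq = [2.34×10⁵ × 0.57 / (4 × 5.67×10⁻⁸)]^(1/4) = (5.87×10¹¹)^(1/4) = 875 K.

T_eq ≈ 875 K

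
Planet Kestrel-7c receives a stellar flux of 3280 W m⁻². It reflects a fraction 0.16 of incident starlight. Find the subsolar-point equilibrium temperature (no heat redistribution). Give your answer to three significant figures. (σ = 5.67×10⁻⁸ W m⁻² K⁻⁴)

At the subsolar point the surface absorbs S(1−A) and emits σT⁴ per unit area — no factor of 4, since only the local patch is in balance.
T = [3280 × 0.84 / 5.67×10⁻⁸]^(1/4) = (4.86×10¹⁰)^(1/4) = 470 K.

T_ss ≈ 470 K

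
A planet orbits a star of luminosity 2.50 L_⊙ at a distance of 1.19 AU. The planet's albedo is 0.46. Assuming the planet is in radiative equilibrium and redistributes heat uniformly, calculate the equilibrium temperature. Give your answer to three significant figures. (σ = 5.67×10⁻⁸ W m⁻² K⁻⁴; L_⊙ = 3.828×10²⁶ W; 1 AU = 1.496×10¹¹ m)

d = 1.19 AU = 1.78×10¹¹ m.
L = 2.50 × 3.828×10²⁶ = 9.57×10²⁶ W.
Flux: S = L/(4πd²) = 9.57×10²⁶/(4π×(1.78×10¹¹)²) = 2400 W m⁻².
Energy balance: absorbed = emitted ⇒ πR²·S(1−A) = 4πR²·σT_eq⁴, so T_eq⁴ = S(1−A)/(4σ).
T_eq = [2400 × 0.54 / (4 × 5.67×10⁻⁸)]^(1/4) = (5.72×10⁹)^(1/4) = 275 K.

T_eq ≈ 275 K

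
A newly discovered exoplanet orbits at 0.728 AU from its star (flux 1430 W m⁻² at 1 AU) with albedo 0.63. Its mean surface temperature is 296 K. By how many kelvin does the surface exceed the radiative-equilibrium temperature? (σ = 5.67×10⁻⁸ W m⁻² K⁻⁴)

S = 1430/0.728² = 2698 W m⁻².
T_eq = [S(1−A)/(4σ)]^(1/4) = [2698×0.37/(4×5.67×10⁻⁸)]^(1/4) = 257.6 K.
ΔT = T_surf − T_eq = 296 − 257.6.

ΔT ≈ 38.4 K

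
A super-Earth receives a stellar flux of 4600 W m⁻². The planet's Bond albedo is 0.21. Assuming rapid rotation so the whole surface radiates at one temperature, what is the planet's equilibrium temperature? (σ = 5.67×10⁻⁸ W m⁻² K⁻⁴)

Energy balance: absorbed = emitted ⇒ πR²·S(1−A) = 4πR²·σT_eq⁴, so T_eq⁴ = S(1−A)/(4σ).
T_eq = [4600 × 0.79 / (4 × 5.67×10⁻⁸)]^(1/4) = (1.60×10¹⁰)^(1/4) = 356 K.

T_eq ≈ 356 K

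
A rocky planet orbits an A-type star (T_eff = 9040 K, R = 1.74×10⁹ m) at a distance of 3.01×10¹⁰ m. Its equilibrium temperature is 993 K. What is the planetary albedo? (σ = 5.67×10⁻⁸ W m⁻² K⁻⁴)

A ≈ 0.83

L = 4πR_⋆²σT_⋆⁴ = 4π(1.74×10⁹)² × 5.67×10⁻⁸ × (9040)⁴ = 1.44×10²⁸ W.
S = L/(4πd²) = 1.27×10⁶ W m⁻².
From T_eq⁴ = S(1−A)/(4σ): 1−A = 4σT_eq⁴/S.
1−A = 4 × 5.67×10⁻⁸ × (993)⁴ / 1.27×10⁶ = 0.174.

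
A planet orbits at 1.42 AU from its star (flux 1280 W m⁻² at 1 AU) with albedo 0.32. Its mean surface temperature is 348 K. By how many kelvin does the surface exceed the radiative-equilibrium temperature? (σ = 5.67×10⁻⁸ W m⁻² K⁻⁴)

ΔT ≈ 139.1 K

S = 1280/1.42² = 634.8 W m⁻².
T_eq = [S(1−A)/(4σ)]^(1/4) = [634.8×0.68/(4×5.67×10⁻⁸)]^(1/4) = 208.9 K.
ΔT = T_surf − T_eq = 348 − 208.9.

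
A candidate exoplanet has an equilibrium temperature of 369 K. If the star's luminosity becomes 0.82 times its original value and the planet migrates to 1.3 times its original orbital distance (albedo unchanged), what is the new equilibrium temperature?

T_eq ≈ 308 K

T_eq ∝ L^(1/4) · d^(−1/2).
T′ = 369 × 0.82^(1/4) / 1.3^(1/2) = 308 K.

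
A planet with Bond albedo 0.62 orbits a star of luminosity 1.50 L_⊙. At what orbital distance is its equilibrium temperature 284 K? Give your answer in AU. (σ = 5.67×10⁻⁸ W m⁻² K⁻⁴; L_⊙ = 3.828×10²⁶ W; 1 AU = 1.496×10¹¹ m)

L = 1.50 × 3.828×10²⁶ = 5.74×10²⁶ W.
From T_eq⁴ = L(1−A)/(16πσd²): d = √[L(1−A)/(16πσT_eq⁴)].
d = √[5.74×10²⁶ × 0.38 / (16π × 5.67×10⁻⁸ × (284)⁴)] = 1.08×10¹¹ m = 0.725 AU.

d ≈ 0.725 AU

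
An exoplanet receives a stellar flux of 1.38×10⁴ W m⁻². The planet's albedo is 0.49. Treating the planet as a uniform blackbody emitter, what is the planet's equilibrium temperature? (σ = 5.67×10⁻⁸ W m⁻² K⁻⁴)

T_eq ≈ 420 K

Energy balance: absorbed = emitted ⇒ πR²·S(1−A) = 4πR²·σT_eq⁴, so T_eq⁴ = S(1−A)/(4σ).
T_eq = [1.38×10⁴ × 0.51 / (4 × 5.67×10⁻⁸)]^(1/4) = (3.10×10¹⁰)^(1/4) = 420 K.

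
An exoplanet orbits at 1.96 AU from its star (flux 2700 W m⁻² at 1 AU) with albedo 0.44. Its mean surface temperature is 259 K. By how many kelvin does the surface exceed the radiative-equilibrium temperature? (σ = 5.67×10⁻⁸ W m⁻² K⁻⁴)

S = 2700/1.96² = 702.8 W m⁻².
T_eq = [S(1−A)/(4σ)]^(1/4) = [702.8×0.56/(4×5.67×10⁻⁸)]^(1/4) = 204.1 K.
ΔT = T_surf − T_eq = 259 − 204.1.

ΔT ≈ 54.9 K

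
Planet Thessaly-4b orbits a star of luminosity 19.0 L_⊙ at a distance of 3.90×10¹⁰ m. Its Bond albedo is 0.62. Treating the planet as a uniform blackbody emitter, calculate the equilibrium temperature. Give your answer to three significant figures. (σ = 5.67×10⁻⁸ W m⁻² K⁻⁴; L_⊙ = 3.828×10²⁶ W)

T_eq ≈ 894 K

L = 19.0 × 3.828×10²⁶ = 7.27×10²⁷ W.
Flux: S = L/(4πd²) = 7.27×10²⁷/(4π×(3.90×10¹⁰)²) = 3.81×10⁵ W m⁻².
Energy balance: absorbed = emitted ⇒ πR²·S(1−A) = 4πR²·σT_eq⁴, so T_eq⁴ = S(1−A)/(4σ).
T_eq = [3.81×10⁵ × 0.38 / (4 × 5.67×10⁻⁸)]^(1/4) = (6.38×10¹¹)^(1/4) = 894 K.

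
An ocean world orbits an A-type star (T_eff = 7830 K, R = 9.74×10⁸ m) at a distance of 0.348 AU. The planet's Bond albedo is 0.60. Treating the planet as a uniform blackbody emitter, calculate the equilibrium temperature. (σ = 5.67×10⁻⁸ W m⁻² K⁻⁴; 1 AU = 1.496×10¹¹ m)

T_eq ≈ 602 K

d = 0.348 AU = 5.21×10¹⁰ m.
L = 4πR_⋆²σT_⋆⁴ = 4π(9.74×10⁸)² × 5.67×10⁻⁸ × (7830)⁴ = 2.54×10²⁷ W.
S = L/(4πd²) = 7.46×10⁴ W m⁻².
Energy balance: absorbed = emitted ⇒ πR²·S(1−A) = 4πR²·σT_eq⁴, so T_eq⁴ = S(1−A)/(4σ).
T_eq = [7.46×10⁴ × 0.40 / (4 × 5.67×10⁻⁸)]^(1/4) = (1.32×10¹¹)^(1/4) = 602 K.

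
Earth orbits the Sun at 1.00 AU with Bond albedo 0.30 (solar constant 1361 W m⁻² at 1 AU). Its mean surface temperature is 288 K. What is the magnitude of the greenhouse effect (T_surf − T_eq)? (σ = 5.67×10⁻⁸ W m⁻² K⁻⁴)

ΔT ≈ 33.4 K

S = 1361/1.00² = 1361 W m⁻².
T_eq = [S(1−A)/(4σ)]^(1/4) = [1361×0.70/(4×5.67×10⁻⁸)]^(1/4) = 254.6 K.
ΔT = T_surf − T_eq = 288 − 254.6.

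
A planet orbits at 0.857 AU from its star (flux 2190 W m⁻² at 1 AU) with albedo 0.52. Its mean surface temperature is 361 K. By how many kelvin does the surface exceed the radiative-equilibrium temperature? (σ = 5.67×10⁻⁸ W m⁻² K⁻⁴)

S = 2190/0.857² = 2982 W m⁻².
T_eq = [S(1−A)/(4σ)]^(1/4) = [2982×0.48/(4×5.67×10⁻⁸)]^(1/4) = 281.9 K.
ΔT = T_surf − T_eq = 361 − 281.9.

ΔT ≈ 79.1 K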